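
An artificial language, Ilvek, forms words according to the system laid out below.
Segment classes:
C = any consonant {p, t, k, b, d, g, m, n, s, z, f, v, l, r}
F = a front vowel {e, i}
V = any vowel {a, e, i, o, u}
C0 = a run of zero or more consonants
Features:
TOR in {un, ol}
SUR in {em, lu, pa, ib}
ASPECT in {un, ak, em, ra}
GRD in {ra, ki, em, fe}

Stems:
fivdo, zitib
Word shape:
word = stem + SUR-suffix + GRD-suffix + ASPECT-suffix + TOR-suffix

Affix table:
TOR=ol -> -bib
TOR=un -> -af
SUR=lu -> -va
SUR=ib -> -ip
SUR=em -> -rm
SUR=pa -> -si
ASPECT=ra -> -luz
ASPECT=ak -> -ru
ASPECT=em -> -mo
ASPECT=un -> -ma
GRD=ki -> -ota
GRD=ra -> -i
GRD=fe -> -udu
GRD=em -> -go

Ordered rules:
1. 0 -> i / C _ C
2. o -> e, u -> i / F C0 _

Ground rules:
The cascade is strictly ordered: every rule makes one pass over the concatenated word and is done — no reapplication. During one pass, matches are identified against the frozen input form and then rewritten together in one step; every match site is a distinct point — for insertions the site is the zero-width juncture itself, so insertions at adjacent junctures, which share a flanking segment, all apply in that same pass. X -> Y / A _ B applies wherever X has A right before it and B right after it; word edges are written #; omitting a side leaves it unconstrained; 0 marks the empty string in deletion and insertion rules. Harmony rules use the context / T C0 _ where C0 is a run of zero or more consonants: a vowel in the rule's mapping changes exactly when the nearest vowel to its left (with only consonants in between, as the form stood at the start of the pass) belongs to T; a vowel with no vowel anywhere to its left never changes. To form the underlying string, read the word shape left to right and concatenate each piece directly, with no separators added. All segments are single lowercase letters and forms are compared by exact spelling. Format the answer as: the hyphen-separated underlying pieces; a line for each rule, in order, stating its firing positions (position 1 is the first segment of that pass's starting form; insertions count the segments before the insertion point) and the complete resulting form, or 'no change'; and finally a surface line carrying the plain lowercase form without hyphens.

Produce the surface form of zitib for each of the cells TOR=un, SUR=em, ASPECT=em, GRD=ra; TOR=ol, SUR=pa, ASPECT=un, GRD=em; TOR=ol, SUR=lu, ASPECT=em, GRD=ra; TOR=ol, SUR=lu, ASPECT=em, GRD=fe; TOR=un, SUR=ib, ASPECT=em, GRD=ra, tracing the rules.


cell TOR=un, SUR=em, ASPECT=em, GRD=ra:
underlying: zitib-rm-i-mo-af
1. 0 -> i / C _ C: inserts after position(s) 5, 6: zitibirimimoaf
2. o -> e, u -> i / F C0 _: fires at position(s) 12: zitibirimimeaf
surface: zitibirimimeaf

cell TOR=ol, SUR=pa, ASPECT=un, GRD=em:
underlying: zitib-si-go-ma-bib
1. 0 -> i / C _ C: inserts after position(s) 5: zitibisigomabib
2. o -> e, u -> i / F C0 _: fires at position(s) 10: zitibisigemabib
surface: zitibisigemabib

cell TOR=ol, SUR=lu, ASPECT=em, GRD=ra:
underlying: zitib-va-i-mo-bib
1. 0 -> i / C _ C: inserts after position(s) 5: zitibivaimobib
2. o -> e, u -> i / F C0 _: fires at position(s) 11: zitibivaimebib
surface: zitibivaimebib

cell TOR=ol, SUR=lu, ASPECT=em, GRD=fe:
underlying: zitib-va-udu-mo-bib
1. 0 -> i / C _ C: inserts after position(s) 5: zitibivaudumobib
2. o -> e, u -> i / F C0 _: no change
surface: zitibivaudumobib

cell TOR=un, SUR=ib, ASPECT=em, GRD=ra:
underlying: zitib-ip-i-mo-af
1. 0 -> i / C _ C: no change
2. o -> e, u -> i / F C0 _: fires at position(s) 10: zitibipimeaf
surface: zitibipimeaf


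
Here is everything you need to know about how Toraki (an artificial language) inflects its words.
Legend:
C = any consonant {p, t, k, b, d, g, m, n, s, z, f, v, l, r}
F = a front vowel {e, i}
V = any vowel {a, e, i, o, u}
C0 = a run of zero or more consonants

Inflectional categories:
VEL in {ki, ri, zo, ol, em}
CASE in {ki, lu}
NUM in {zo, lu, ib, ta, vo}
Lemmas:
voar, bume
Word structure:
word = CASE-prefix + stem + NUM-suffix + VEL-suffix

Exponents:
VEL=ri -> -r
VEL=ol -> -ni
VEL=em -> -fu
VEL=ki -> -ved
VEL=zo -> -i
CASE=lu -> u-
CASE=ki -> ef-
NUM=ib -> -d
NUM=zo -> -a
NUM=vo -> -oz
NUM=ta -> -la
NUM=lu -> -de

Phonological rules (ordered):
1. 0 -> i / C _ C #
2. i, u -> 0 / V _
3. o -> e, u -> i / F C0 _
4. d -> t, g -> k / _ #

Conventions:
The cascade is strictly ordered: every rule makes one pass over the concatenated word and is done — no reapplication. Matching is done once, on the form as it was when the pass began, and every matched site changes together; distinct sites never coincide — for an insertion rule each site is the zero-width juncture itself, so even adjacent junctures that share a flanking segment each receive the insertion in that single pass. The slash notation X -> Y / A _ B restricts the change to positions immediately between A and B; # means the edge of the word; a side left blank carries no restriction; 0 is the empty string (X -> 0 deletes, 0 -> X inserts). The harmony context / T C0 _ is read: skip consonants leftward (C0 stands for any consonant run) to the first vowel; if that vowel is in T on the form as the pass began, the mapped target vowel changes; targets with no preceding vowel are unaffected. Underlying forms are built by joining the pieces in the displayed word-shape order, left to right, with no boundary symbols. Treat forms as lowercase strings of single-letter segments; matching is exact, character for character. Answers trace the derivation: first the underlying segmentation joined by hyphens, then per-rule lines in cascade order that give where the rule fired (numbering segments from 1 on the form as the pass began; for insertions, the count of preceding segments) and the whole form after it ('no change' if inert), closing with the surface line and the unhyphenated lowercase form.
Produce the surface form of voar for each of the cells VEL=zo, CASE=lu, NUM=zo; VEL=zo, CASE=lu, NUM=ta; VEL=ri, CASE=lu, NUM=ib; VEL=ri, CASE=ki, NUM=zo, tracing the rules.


cell VEL=zo, CASE=lu, NUM=zo:
underlying: u-voar-a-i
1. 0 -> i / C _ C #: no change
2. i, u -> 0 / V _: fires at position(s) 7: uvoara
3. o -> e, u -> i / F C0 _: no change
4. d -> t, g -> k / _ #: no change
surface: uvoara

cell VEL=zo, CASE=lu, NUM=ta:
underlying: u-voar-la-i
1. 0 -> i / C _ C #: no change
2. i, u -> 0 / V _: fires at position(s) 8: uvoarla
3. o -> e, u -> i / F C0 _: no change
4. d -> t, g -> k / _ #: no change
surface: uvoarla

cell VEL=ri, CASE=lu, NUM=ib:
underlying: u-voar-d-r
1. 0 -> i / C _ C #: inserts after position(s) 6: uvoardir
2. i, u -> 0 / V _: no change
3. o -> e, u -> i / F C0 _: no change
4. d -> t, g -> k / _ #: no change
surface: uvoardir

cell VEL=ri, CASE=ki, NUM=zo:
underlying: ef-voar-a-r
1. 0 -> i / C _ C #: no change
2. i, u -> 0 / V _: no change
3. o -> e, u -> i / F C0 _: fires at position(s) 4: efvearar
4. d -> t, g -> k / _ #: no change
surface: efvearar


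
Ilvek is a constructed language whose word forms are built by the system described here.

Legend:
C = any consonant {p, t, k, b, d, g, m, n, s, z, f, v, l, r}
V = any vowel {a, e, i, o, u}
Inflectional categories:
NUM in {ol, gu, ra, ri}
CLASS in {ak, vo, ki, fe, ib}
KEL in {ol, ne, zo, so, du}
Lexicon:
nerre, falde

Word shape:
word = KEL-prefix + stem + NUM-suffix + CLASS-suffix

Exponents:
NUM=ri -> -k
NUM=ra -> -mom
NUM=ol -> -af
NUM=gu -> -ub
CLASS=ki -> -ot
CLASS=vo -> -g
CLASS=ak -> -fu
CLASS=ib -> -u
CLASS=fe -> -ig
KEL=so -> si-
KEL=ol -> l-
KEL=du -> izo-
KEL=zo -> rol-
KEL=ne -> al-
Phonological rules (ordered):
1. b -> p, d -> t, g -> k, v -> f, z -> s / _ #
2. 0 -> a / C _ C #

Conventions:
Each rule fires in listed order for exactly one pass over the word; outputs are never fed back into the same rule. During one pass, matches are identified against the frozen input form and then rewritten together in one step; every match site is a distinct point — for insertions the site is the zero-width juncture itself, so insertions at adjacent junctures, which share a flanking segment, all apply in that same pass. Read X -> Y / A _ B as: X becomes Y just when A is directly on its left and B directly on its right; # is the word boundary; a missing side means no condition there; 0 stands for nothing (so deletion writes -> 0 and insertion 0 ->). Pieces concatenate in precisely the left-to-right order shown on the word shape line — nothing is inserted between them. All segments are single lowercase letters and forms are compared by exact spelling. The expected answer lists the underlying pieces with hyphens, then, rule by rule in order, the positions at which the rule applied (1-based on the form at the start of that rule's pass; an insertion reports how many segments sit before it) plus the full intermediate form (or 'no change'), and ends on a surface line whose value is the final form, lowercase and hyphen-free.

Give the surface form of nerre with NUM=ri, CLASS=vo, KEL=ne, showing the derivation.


underlying: al-nerre-k-g
1. b -> p, d -> t, g -> k, v -> f, z -> s / _ #: fires at position(s) 9: alnerrekk
2. 0 -> a / C _ C #: inserts after position(s) 8: alnerrekak
surface: alnerrekak


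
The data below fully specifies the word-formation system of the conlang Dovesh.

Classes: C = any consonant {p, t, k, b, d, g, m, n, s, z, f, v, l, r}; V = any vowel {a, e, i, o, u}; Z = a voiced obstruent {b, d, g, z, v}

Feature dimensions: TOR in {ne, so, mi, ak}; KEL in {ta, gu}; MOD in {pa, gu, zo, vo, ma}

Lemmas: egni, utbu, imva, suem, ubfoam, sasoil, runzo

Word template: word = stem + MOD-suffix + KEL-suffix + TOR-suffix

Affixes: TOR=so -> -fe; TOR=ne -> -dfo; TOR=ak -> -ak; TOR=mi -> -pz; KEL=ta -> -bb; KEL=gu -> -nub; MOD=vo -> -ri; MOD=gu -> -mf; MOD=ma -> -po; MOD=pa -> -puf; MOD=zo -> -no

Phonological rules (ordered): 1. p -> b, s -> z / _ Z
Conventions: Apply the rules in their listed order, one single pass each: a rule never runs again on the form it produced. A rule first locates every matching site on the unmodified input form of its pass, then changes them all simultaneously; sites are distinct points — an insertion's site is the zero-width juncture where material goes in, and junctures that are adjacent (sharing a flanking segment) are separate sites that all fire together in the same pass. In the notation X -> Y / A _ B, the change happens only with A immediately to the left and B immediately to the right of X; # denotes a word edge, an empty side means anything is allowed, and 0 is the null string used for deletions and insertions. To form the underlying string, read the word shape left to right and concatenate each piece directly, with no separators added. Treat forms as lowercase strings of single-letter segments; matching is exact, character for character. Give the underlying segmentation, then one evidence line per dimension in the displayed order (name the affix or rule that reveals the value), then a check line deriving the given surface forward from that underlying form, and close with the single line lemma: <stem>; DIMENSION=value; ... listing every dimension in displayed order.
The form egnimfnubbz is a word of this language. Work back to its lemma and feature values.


underlying: egni-mf-nub-pz
TOR=mi - signalled by the affix -pz
KEL=gu - signalled by the affix -nub
MOD=gu - signalled by the affix -mf
check: egnimfnubpz -> egnimfnubbz
lemma: egni; TOR=mi; KEL=gu; MOD=gu


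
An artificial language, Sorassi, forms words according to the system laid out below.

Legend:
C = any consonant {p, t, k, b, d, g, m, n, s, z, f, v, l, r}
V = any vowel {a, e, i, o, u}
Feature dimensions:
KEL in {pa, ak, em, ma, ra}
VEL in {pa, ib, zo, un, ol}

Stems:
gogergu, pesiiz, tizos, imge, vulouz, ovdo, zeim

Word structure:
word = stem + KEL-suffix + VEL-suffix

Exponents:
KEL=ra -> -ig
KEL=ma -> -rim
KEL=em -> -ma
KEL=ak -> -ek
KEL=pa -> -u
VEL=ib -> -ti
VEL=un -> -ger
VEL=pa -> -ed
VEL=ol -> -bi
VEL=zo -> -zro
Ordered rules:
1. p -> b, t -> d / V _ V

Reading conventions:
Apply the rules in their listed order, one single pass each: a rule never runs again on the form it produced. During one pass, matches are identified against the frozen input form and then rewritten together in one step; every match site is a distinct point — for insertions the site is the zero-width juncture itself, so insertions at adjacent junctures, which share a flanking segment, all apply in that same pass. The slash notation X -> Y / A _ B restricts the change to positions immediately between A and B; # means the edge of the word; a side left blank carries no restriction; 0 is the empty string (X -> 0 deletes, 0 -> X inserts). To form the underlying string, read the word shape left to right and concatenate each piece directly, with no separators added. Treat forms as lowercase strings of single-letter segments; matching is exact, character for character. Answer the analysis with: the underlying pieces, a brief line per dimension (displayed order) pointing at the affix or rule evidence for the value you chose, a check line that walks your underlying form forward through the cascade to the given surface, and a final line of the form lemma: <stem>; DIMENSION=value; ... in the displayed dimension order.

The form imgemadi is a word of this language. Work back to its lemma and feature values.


underlying: imge-ma-ti
KEL=em - signalled by the affix -ma
VEL=ib - signalled by the affix -ti
check: imgemati -> imgemadi
lemma: imge; KEL=em; VEL=ib


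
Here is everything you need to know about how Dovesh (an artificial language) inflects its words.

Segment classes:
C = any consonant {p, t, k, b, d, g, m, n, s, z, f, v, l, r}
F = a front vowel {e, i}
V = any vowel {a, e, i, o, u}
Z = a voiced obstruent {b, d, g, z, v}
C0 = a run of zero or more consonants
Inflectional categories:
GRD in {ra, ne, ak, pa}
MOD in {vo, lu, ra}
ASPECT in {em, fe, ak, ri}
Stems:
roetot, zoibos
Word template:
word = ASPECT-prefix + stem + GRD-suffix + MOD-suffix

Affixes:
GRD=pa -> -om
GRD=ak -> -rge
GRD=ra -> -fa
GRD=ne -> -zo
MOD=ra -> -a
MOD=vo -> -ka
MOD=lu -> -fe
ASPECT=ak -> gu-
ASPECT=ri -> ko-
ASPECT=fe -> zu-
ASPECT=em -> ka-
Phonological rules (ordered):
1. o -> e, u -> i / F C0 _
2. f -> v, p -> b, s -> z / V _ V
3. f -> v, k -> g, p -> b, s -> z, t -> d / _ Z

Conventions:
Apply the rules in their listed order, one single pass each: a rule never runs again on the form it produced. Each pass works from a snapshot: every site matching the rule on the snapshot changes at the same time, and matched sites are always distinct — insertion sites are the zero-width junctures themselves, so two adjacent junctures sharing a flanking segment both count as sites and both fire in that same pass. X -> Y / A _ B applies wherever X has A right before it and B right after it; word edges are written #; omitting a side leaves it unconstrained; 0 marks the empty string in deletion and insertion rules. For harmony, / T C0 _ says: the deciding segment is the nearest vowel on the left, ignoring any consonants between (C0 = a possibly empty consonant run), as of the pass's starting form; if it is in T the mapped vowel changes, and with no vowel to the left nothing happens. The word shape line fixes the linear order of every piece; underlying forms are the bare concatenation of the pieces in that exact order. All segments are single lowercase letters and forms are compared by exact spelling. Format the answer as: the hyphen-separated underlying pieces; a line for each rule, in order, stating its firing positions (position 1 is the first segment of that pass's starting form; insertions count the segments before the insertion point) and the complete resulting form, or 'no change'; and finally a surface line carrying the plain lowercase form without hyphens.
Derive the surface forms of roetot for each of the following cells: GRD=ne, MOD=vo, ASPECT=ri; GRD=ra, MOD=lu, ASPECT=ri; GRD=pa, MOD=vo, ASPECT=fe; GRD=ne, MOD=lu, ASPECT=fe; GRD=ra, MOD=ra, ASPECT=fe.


cell GRD=ne, MOD=vo, ASPECT=ri:
underlying: ko-roetot-zo-ka
1. o -> e, u -> i / F C0 _: fires at position(s) 7: koroetetzoka
2. f -> v, p -> b, s -> z / V _ V: no change
3. f -> v, k -> g, p -> b, s -> z, t -> d / _ Z: fires at position(s) 8: koroetedzoka
surface: koroetedzoka

cell GRD=ra, MOD=lu, ASPECT=ri:
underlying: ko-roetot-fa-fe
1. o -> e, u -> i / F C0 _: fires at position(s) 7: koroetetfafe
2. f -> v, p -> b, s -> z / V _ V: fires at position(s) 11: koroetetfave
3. f -> v, k -> g, p -> b, s -> z, t -> d / _ Z: no change
surface: koroetetfave

cell GRD=pa, MOD=vo, ASPECT=fe:
underlying: zu-roetot-om-ka
1. o -> e, u -> i / F C0 _: fires at position(s) 7: zuroetetomka
2. f -> v, p -> b, s -> z / V _ V: no change
3. f -> v, k -> g, p -> b, s -> z, t -> d / _ Z: no change
surface: zuroetetomka

cell GRD=ne, MOD=lu, ASPECT=fe:
underlying: zu-roetot-zo-fe
1. o -> e, u -> i / F C0 _: fires at position(s) 7: zuroetetzofe
2. f -> v, p -> b, s -> z / V _ V: fires at position(s) 11: zuroetetzove
3. f -> v, k -> g, p -> b, s -> z, t -> d / _ Z: fires at position(s) 8: zuroetedzove
surface: zuroetedzove

cell GRD=ra, MOD=ra, ASPECT=fe:
underlying: zu-roetot-fa-a
1. o -> e, u -> i / F C0 _: fires at position(s) 7: zuroetetfaa
2. f -> v, p -> b, s -> z / V _ V: no change
3. f -> v, k -> g, p -> b, s -> z, t -> d / _ Z: no change
surface: zuroetetfaa


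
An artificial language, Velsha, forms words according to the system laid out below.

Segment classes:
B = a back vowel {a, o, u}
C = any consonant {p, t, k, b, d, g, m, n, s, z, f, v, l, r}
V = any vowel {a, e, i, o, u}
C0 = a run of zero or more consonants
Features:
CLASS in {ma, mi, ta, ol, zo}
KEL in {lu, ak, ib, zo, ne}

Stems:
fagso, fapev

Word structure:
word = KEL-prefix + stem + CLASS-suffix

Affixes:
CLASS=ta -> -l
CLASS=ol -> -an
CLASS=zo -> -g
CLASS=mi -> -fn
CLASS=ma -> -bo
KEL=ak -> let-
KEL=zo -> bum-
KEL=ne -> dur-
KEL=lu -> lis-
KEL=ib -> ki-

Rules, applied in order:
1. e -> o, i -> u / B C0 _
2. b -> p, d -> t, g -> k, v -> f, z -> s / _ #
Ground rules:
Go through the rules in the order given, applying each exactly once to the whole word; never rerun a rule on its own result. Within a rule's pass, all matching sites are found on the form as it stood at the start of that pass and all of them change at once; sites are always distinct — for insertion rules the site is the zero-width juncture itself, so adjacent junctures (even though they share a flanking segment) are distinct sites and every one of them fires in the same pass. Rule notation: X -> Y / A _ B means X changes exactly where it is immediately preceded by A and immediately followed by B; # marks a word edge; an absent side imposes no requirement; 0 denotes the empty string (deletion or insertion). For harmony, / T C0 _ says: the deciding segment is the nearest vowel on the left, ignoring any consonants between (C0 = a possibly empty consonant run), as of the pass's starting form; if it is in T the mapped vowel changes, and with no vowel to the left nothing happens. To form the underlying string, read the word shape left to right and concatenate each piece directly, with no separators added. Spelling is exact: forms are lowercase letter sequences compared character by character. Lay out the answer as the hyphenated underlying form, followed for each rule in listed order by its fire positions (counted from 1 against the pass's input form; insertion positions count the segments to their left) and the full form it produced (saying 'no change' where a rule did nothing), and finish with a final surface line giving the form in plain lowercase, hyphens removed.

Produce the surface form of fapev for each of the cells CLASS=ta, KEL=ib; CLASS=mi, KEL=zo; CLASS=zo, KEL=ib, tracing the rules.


cell CLASS=ta, KEL=ib:
underlying: ki-fapev-l
1. e -> o, i -> u / B C0 _: fires at position(s) 6: kifapovl
2. b -> p, d -> t, g -> k, v -> f, z -> s / _ #: no change
surface: kifapovl

cell CLASS=mi, KEL=zo:
underlying: bum-fapev-fn
1. e -> o, i -> u / B C0 _: fires at position(s) 7: bumfapovfn
2. b -> p, d -> t, g -> k, v -> f, z -> s / _ #: no change
surface: bumfapovfn

cell CLASS=zo, KEL=ib:
underlying: ki-fapev-g
1. e -> o, i -> u / B C0 _: fires at position(s) 6: kifapovg
2. b -> p, d -> t, g -> k, v -> f, z -> s / _ #: fires at position(s) 8: kifapovk
surface: kifapovk


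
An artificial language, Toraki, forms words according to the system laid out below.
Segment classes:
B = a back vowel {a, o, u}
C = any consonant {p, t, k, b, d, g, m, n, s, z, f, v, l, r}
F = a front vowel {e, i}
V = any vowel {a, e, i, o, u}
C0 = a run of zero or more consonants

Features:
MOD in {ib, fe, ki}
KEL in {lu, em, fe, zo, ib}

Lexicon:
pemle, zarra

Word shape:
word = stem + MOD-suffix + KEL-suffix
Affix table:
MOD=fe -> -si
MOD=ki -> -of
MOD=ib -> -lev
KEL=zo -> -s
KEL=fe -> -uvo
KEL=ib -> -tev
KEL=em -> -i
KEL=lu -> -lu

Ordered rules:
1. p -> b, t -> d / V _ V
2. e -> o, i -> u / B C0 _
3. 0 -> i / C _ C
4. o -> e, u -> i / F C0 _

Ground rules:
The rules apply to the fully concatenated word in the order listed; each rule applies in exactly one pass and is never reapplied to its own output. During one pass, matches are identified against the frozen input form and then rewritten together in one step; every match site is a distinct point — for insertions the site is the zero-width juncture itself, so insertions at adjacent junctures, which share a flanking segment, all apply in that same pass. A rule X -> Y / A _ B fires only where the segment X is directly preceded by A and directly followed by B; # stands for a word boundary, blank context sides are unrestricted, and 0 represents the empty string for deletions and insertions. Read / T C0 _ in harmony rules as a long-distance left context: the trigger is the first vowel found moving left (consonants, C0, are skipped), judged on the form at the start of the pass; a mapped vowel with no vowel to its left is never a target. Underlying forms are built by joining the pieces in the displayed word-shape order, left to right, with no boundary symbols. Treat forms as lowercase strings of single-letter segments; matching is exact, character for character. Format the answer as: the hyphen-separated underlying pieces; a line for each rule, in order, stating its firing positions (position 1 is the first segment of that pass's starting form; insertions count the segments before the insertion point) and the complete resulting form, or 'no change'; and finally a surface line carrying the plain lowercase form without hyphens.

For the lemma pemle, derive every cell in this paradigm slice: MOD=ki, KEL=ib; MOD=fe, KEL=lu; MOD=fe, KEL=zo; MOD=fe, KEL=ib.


cell MOD=ki, KEL=ib:
underlying: pemle-of-tev
1. p -> b, t -> d / V _ V: no change
2. e -> o, i -> u / B C0 _: fires at position(s) 9: pemleoftov
3. 0 -> i / C _ C: inserts after position(s) 3, 7: pemileofitov
4. o -> e, u -> i / F C0 _: fires at position(s) 7, 11: pemileefitev
surface: pemileefitev

cell MOD=fe, KEL=lu:
underlying: pemle-si-lu
1. p -> b, t -> d / V _ V: no change
2. e -> o, i -> u / B C0 _: no change
3. 0 -> i / C _ C: inserts after position(s) 3: pemilesilu
4. o -> e, u -> i / F C0 _: fires at position(s) 10: pemilesili
surface: pemilesili

cell MOD=fe, KEL=zo:
underlying: pemle-si-s
1. p -> b, t -> d / V _ V: no change
2. e -> o, i -> u / B C0 _: no change
3. 0 -> i / C _ C: inserts after position(s) 3: pemilesis
4. o -> e, u -> i / F C0 _: no change
surface: pemilesis

cell MOD=fe, KEL=ib:
underlying: pemle-si-tev
1. p -> b, t -> d / V _ V: fires at position(s) 8: pemlesidev
2. e -> o, i -> u / B C0 _: no change
3. 0 -> i / C _ C: inserts after position(s) 3: pemilesidev
4. o -> e, u -> i / F C0 _: no change
surface: pemilesidev


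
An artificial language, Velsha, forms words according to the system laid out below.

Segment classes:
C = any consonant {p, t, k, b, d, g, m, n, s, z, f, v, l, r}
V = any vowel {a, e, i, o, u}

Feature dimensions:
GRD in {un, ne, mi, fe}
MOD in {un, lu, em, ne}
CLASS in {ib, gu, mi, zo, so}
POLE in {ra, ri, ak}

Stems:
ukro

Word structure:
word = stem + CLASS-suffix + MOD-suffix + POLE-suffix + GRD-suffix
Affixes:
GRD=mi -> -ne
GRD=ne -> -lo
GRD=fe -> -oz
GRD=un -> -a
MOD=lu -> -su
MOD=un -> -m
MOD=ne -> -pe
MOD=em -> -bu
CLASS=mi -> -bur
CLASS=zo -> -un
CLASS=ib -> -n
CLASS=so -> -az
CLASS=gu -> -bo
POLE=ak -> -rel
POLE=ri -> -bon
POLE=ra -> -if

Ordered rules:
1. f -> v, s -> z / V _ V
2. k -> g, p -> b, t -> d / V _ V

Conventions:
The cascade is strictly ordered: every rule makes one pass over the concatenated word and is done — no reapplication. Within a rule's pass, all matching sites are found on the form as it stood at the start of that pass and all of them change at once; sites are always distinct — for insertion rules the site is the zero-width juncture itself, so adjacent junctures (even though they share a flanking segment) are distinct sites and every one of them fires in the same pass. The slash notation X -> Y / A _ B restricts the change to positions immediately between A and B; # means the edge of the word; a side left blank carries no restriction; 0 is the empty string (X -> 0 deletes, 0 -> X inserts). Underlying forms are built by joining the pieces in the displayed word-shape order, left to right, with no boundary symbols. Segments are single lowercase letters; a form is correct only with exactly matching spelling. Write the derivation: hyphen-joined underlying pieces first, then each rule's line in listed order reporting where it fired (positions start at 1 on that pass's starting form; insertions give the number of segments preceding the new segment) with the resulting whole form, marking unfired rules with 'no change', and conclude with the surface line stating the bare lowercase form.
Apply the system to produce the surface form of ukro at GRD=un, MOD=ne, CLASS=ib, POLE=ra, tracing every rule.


underlying: ukro-n-pe-if-a
1. f -> v, s -> z / V _ V: fires at position(s) 9: ukronpeiva
2. k -> g, p -> b, t -> d / V _ V: no change
surface: ukronpeiva


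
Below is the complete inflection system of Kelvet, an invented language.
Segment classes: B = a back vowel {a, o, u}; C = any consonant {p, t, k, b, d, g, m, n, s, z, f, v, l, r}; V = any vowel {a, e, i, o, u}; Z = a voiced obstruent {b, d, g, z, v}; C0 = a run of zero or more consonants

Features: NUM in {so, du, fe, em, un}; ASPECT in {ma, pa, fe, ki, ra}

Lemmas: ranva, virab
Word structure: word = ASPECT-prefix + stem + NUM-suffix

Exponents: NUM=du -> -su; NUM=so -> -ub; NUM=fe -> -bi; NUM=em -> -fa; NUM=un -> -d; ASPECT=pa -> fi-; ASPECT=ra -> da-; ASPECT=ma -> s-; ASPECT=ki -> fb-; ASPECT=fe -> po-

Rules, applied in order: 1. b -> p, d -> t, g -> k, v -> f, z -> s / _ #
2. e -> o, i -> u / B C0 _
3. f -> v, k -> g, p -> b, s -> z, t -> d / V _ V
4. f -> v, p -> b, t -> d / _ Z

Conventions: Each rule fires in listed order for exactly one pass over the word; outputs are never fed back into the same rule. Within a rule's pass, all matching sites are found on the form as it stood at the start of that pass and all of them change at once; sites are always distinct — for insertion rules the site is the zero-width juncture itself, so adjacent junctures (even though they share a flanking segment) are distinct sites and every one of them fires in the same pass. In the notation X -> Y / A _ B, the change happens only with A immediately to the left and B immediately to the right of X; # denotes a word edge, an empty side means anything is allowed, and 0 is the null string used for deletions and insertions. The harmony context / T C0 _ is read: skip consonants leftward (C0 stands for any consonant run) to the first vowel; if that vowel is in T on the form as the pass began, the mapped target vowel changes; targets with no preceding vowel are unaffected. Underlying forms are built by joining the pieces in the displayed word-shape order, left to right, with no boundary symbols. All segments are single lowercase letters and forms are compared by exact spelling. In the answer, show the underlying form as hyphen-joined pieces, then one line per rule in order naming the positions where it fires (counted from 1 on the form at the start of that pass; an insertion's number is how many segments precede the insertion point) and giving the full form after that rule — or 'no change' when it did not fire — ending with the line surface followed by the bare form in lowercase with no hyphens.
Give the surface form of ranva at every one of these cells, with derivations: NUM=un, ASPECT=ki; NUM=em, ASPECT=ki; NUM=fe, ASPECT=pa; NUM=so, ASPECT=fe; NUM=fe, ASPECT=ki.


cell NUM=un, ASPECT=ki:
underlying: fb-ranva-d
1. b -> p, d -> t, g -> k, v -> f, z -> s / _ #: fires at position(s) 8: fbranvat
2. e -> o, i -> u / B C0 _: no change
3. f -> v, k -> g, p -> b, s -> z, t -> d / V _ V: no change
4. f -> v, p -> b, t -> d / _ Z: fires at position(s) 1: vbranvat
surface: vbranvat

cell NUM=em, ASPECT=ki:
underlying: fb-ranva-fa
1. b -> p, d -> t, g -> k, v -> f, z -> s / _ #: no change
2. e -> o, i -> u / B C0 _: no change
3. f -> v, k -> g, p -> b, s -> z, t -> d / V _ V: fires at position(s) 8: fbranvava
4. f -> v, p -> b, t -> d / _ Z: fires at position(s) 1: vbranvava
surface: vbranvava

cell NUM=fe, ASPECT=pa:
underlying: fi-ranva-bi
1. b -> p, d -> t, g -> k, v -> f, z -> s / _ #: no change
2. e -> o, i -> u / B C0 _: fires at position(s) 9: firanvabu
3. f -> v, k -> g, p -> b, s -> z, t -> d / V _ V: no change
4. f -> v, p -> b, t -> d / _ Z: no change
surface: firanvabu

cell NUM=so, ASPECT=fe:
underlying: po-ranva-ub
1. b -> p, d -> t, g -> k, v -> f, z -> s / _ #: fires at position(s) 9: poranvaup
2. e -> o, i -> u / B C0 _: no change
3. f -> v, k -> g, p -> b, s -> z, t -> d / V _ V: no change
4. f -> v, p -> b, t -> d / _ Z: no change
surface: poranvaup

cell NUM=fe, ASPECT=ki:
underlying: fb-ranva-bi
1. b -> p, d -> t, g -> k, v -> f, z -> s / _ #: no change
2. e -> o, i -> u / B C0 _: fires at position(s) 9: fbranvabu
3. f -> v, k -> g, p -> b, s -> z, t -> d / V _ V: no change
4. f -> v, p -> b, t -> d / _ Z: fires at position(s) 1: vbranvabu
surface: vbranvabu


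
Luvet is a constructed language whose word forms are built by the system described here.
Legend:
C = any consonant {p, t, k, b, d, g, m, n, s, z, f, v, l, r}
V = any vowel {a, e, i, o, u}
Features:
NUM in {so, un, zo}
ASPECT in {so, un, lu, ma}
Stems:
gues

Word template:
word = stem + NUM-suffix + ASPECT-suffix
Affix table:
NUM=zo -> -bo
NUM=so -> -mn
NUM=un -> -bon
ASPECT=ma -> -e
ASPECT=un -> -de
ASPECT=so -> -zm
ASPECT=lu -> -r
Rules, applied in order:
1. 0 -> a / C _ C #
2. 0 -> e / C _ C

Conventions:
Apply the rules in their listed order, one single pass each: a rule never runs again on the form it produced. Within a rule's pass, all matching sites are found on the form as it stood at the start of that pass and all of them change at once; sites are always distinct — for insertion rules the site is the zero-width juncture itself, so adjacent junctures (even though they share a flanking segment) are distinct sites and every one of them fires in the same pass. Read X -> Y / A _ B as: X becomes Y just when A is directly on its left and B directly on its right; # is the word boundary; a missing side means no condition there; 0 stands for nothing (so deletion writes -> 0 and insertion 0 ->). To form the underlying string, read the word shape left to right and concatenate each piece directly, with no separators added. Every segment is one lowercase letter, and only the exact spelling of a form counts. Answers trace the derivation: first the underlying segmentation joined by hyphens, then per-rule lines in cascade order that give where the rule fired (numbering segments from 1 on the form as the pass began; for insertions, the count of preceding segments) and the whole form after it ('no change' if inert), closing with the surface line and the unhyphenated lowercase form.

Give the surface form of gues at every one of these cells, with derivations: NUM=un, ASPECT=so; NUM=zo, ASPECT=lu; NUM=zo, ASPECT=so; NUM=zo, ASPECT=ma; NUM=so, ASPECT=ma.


cell NUM=un, ASPECT=so:
underlying: gues-bon-zm
1. 0 -> a / C _ C #: inserts after position(s) 8: guesbonzam
2. 0 -> e / C _ C: inserts after position(s) 4, 7: guesebonezam
surface: guesebonezam

cell NUM=zo, ASPECT=lu:
underlying: gues-bo-r
1. 0 -> a / C _ C #: no change
2. 0 -> e / C _ C: inserts after position(s) 4: guesebor
surface: guesebor

cell NUM=zo, ASPECT=so:
underlying: gues-bo-zm
1. 0 -> a / C _ C #: inserts after position(s) 7: guesbozam
2. 0 -> e / C _ C: inserts after position(s) 4: guesebozam
surface: guesebozam

cell NUM=zo, ASPECT=ma:
underlying: gues-bo-e
1. 0 -> a / C _ C #: no change
2. 0 -> e / C _ C: inserts after position(s) 4: gueseboe
surface: gueseboe

cell NUM=so, ASPECT=ma:
underlying: gues-mn-e
1. 0 -> a / C _ C #: no change
2. 0 -> e / C _ C: inserts after position(s) 4, 5: guesemene
surface: guesemene


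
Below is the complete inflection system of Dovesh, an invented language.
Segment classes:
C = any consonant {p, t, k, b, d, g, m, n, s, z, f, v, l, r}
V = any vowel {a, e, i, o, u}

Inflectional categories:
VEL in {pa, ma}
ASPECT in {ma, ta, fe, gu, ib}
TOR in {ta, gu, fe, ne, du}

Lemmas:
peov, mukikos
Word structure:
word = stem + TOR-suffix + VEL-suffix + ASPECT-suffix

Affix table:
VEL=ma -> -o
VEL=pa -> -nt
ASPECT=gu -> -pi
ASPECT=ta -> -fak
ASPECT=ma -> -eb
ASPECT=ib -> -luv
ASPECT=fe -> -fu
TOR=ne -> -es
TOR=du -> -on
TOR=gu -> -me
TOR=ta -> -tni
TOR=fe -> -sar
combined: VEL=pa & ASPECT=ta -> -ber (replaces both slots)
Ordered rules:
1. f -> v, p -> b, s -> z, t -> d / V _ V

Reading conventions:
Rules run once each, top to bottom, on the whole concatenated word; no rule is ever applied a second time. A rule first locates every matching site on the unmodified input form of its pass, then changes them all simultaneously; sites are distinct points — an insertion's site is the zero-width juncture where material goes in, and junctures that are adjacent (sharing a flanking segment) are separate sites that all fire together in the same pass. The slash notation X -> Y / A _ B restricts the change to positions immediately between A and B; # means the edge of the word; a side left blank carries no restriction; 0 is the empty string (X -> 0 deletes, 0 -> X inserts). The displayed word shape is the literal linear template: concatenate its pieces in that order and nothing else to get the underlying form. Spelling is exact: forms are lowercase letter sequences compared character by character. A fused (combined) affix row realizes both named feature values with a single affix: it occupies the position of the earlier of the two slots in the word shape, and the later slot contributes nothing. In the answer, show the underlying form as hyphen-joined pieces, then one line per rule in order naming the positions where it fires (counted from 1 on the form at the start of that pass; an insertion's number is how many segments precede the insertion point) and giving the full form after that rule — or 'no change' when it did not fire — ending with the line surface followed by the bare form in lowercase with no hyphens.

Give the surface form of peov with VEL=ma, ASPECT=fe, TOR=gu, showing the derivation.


underlying: peov-me-o-fu
1. f -> v, p -> b, s -> z, t -> d / V _ V: fires at position(s) 8: peovmeovu
surface: peovmeovu


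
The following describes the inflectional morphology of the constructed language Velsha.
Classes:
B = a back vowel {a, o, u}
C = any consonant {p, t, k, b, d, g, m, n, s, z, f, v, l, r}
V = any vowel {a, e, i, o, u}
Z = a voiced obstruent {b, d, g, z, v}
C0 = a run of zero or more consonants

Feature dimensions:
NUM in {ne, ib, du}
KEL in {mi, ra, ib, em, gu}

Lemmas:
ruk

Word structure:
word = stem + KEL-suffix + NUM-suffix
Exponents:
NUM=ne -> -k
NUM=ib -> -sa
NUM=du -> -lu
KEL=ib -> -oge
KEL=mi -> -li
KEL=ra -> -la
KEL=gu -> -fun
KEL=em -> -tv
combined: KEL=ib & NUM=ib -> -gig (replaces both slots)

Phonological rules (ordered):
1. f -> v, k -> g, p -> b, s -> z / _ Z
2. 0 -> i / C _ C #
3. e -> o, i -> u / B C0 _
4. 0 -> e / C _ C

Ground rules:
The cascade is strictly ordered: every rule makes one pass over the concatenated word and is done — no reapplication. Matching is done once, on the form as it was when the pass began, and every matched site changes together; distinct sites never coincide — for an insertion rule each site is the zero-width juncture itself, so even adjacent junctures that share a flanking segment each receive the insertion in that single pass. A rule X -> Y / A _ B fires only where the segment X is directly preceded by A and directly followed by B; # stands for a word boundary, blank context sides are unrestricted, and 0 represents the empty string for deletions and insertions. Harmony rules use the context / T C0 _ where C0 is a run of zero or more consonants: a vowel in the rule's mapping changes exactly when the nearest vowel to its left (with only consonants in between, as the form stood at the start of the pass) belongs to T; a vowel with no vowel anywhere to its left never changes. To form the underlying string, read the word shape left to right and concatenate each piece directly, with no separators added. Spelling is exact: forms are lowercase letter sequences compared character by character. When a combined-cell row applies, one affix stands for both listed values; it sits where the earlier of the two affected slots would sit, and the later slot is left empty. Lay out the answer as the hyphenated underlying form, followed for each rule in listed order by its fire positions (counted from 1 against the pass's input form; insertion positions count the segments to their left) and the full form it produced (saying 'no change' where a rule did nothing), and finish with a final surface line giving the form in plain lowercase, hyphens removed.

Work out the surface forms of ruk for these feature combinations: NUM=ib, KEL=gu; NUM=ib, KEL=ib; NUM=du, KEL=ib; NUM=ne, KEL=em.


cell NUM=ib, KEL=gu:
underlying: ruk-fun-sa
1. f -> v, k -> g, p -> b, s -> z / _ Z: no change
2. 0 -> i / C _ C #: no change
3. e -> o, i -> u / B C0 _: no change
4. 0 -> e / C _ C: inserts after position(s) 3, 6: rukefunesa
surface: rukefunesa

cell NUM=ib, KEL=ib:
underlying: ruk-gig
1. f -> v, k -> g, p -> b, s -> z / _ Z: fires at position(s) 3: ruggig
2. 0 -> i / C _ C #: no change
3. e -> o, i -> u / B C0 _: fires at position(s) 5: ruggug
4. 0 -> e / C _ C: inserts after position(s) 3: rugegug
surface: rugegug

cell NUM=du, KEL=ib:
underlying: ruk-oge-lu
1. f -> v, k -> g, p -> b, s -> z / _ Z: no change
2. 0 -> i / C _ C #: no change
3. e -> o, i -> u / B C0 _: fires at position(s) 6: rukogolu
4. 0 -> e / C _ C: no change
surface: rukogolu

cell NUM=ne, KEL=em:
underlying: ruk-tv-k
1. f -> v, k -> g, p -> b, s -> z / _ Z: no change
2. 0 -> i / C _ C #: inserts after position(s) 5: ruktvik
3. e -> o, i -> u / B C0 _: fires at position(s) 6: ruktvuk
4. 0 -> e / C _ C: inserts after position(s) 3, 4: ruketevuk
surface: ruketevuk


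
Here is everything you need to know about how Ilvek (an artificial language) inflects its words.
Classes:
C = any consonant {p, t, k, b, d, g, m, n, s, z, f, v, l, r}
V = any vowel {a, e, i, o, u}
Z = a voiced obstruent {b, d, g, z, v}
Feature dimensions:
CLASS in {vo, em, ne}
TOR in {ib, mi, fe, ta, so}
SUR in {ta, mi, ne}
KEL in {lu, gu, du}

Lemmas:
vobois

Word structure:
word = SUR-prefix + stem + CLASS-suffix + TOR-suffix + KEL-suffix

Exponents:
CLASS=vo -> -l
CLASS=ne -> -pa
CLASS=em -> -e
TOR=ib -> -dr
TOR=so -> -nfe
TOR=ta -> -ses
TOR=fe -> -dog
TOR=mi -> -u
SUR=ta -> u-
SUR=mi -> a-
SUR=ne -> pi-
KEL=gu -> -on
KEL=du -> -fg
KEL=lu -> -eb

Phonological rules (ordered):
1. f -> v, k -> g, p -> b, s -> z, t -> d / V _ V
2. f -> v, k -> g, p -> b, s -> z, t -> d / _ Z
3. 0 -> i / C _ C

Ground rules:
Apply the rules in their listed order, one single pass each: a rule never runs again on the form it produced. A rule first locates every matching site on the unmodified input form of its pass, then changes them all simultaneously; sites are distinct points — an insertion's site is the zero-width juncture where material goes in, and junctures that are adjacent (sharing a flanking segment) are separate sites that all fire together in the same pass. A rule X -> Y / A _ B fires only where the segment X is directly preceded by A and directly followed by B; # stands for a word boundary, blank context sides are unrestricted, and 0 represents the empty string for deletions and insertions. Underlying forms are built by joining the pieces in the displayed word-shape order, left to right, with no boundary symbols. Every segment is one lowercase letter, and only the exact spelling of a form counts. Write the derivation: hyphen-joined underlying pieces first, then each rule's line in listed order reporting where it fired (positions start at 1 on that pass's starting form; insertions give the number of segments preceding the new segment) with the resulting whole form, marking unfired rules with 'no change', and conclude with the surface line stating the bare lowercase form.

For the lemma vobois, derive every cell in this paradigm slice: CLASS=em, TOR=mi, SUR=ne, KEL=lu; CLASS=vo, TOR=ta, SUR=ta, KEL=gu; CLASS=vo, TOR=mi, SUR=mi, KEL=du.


cell CLASS=em, TOR=mi, SUR=ne, KEL=lu:
underlying: pi-vobois-e-u-eb
1. f -> v, k -> g, p -> b, s -> z, t -> d / V _ V: fires at position(s) 8: pivoboizeueb
2. f -> v, k -> g, p -> b, s -> z, t -> d / _ Z: no change
3. 0 -> i / C _ C: no change
surface: pivoboizeueb

cell CLASS=vo, TOR=ta, SUR=ta, KEL=gu:
underlying: u-vobois-l-ses-on
1. f -> v, k -> g, p -> b, s -> z, t -> d / V _ V: fires at position(s) 11: uvoboislsezon
2. f -> v, k -> g, p -> b, s -> z, t -> d / _ Z: no change
3. 0 -> i / C _ C: inserts after position(s) 7, 8: uvoboisilisezon
surface: uvoboisilisezon

cell CLASS=vo, TOR=mi, SUR=mi, KEL=du:
underlying: a-vobois-l-u-fg
1. f -> v, k -> g, p -> b, s -> z, t -> d / V _ V: no change
2. f -> v, k -> g, p -> b, s -> z, t -> d / _ Z: fires at position(s) 10: avoboisluvg
3. 0 -> i / C _ C: inserts after position(s) 7, 10: avoboisiluvig
surface: avoboisiluvig
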